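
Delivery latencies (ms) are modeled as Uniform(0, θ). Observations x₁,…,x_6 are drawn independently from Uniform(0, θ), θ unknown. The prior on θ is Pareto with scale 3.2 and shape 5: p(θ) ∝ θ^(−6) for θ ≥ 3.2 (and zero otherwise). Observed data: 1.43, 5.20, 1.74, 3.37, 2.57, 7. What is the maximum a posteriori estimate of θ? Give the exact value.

The Uniform(0, θ) likelihood is θ^(−n) for θ ≥ max(xᵢ), zero otherwise. Here max(xᵢ) = 7.
Posterior ∝ θ^(−6) · θ^(−6) = θ^(−12) on θ ≥ max(3.2, 7) = 7.
This density is strictly decreasing in θ, so the posterior mode lies at the lower boundary of the support.

θ̂_MAP = 7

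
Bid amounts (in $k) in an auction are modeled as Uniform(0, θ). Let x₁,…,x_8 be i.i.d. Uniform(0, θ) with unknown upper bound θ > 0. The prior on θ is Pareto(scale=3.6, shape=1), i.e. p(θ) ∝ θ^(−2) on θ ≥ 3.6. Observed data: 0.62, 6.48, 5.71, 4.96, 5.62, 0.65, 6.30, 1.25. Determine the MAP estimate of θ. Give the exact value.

θ̂_MAP = 6.48

The Uniform(0, θ) likelihood is θ^(−n) for θ ≥ max(xᵢ), zero otherwise. Here max(xᵢ) = 6.48.
Posterior ∝ θ^(−2) · θ^(−8) = θ^(−10) on θ ≥ max(3.6, 6.48) = 6.48.
This density is strictly decreasing in θ, so the posterior mode lies at the lower boundary of the support.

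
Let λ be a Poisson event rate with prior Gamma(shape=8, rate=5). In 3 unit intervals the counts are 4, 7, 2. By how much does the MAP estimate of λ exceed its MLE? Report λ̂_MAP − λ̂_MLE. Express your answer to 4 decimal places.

Σxᵢ = 13. Posterior is Gamma(21, 8); MAP = (21−1)/8 = 20/8 ≈ 2.50000.
MLE = x̄ = 13/3 ≈ 4.33333.
Difference = 20/8 − 13/3 = -11/6 ≈ -1.8333.

MAP − MLE = -1.8333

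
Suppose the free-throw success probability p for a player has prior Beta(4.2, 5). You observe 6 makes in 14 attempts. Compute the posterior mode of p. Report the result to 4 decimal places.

p̂_MAP = 0.4340

Prior: Beta(4.2, 5).
Data: 6 successes in 14 trials. The binomial likelihood contributes p^6(1−p)^8, so the posterior is Beta(4.2+6, 5+8) = Beta(10.2, 13).
For Beta(a, b) with a, b > 1 the mode is (a−1)/(a+b−2) = 9.2/21.2 ≈ 0.4340.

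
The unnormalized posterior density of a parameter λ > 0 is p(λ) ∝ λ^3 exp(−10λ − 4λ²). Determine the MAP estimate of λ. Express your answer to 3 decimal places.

λ̂_MAP = 0.250

ℓ'(λ) = 3/λ − 10 − 8λ. Setting this to zero and multiplying by λ: 8λ² + 10λ − 3 = 0.
λ = (−10 + √(10² + 4·8·3)) / (2·8) = (−10 + √196) / 16 = (−10 + 14)/16 = 1/4.
ℓ''(λ) = −3/λ² − 8 < 0, confirming a maximum.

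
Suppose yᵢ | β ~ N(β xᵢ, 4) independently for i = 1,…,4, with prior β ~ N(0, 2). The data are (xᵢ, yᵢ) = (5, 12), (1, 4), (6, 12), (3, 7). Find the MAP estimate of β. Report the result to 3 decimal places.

log p(β | y) = −Σ(yᵢ − βxᵢ)²/(2·4) − β²/(2·2) + const.
Setting the derivative to zero: Σxᵢ(yᵢ − βxᵢ)/4 − β/2 = 0, so β = Σxᵢyᵢ / (Σxᵢ² + σ²/τ²).
Σxᵢyᵢ = 5·12 + 1·4 + 6·12 + 3·7 = 157; Σxᵢ² = 71; σ²/τ² = 2.
β̂_MAP = 157 / (71 + 2) = 157/73 ≈ 2.151.

β̂_MAP = 2.151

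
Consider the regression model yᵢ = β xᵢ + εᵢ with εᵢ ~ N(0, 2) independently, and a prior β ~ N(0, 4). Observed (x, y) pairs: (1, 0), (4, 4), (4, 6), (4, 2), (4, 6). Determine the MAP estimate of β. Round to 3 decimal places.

log p(β | y) = −Σ(yᵢ − βxᵢ)²/(2·2) − β²/(2·4) + const.
Setting the derivative to zero: Σxᵢ(yᵢ − βxᵢ)/2 − β/4 = 0, so β = Σxᵢyᵢ / (Σxᵢ² + σ²/τ²).
Σxᵢyᵢ = 1·0 + 4·4 + 4·6 + 4·2 + 4·6 = 72; Σxᵢ² = 65; σ²/τ² = 0.5.
β̂_MAP = 72 / (65 + 0.5) = 72/65.5 ≈ 1.099.

β̂_MAP = 1.099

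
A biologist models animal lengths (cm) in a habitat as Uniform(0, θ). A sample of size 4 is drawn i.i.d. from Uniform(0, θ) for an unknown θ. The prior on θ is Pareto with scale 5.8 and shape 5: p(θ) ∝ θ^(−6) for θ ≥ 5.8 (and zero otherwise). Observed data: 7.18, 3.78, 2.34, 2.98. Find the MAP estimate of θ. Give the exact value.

The Uniform(0, θ) likelihood is θ^(−n) for θ ≥ max(xᵢ), zero otherwise. Here max(xᵢ) = 7.18.
Posterior ∝ θ^(−6) · θ^(−4) = θ^(−10) on θ ≥ max(5.8, 7.18) = 7.18.
This density is strictly decreasing in θ, so the posterior mode lies at the lower boundary of the support.

θ̂_MAP = 7.18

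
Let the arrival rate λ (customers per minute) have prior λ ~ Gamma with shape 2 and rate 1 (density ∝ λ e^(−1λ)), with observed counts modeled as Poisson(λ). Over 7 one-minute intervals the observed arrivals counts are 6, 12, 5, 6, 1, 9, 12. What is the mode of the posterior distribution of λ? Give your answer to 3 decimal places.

λ̂_MAP = 6.500

Σxᵢ = 6+12+5+6+1+9+12 = 51, with n = 7.
Posterior ∝ λe^(−1λ) · λ^51e^(−7λ) = λ^52e^(−8λ), i.e. Gamma(shape=53, rate=8).
The mode of a Gamma(a, b) with a ≥ 1 (shape–rate) is (a−1)/b = 52/8 ≈ 6.500.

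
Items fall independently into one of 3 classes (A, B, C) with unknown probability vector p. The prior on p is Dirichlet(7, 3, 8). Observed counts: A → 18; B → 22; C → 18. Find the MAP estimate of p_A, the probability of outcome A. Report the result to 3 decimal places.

The posterior is Dirichlet(αᵢ + nᵢ) = Dirichlet(25, 25, 26).
For a Dirichlet(a₁,…,a_K) with all aᵢ > 1, the mode has j-th component (aⱼ − 1)/(Σaᵢ − K).
Here Σaᵢ = 76 and K = 3, so p_A = (25 − 1)/(76 − 3) = 24/73 ≈ 0.329.

MAP estimate of p_A = 0.329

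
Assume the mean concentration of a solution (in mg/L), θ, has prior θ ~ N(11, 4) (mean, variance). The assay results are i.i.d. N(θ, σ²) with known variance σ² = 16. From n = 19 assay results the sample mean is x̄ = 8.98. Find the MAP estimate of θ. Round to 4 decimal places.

θ̂_MAP = 9.3313

n = 19, x̄ = 8.98.
For a Normal prior and Normal likelihood with known variance, the posterior is Normal; its mode equals its mean, the precision-weighted average.
Prior precision 1/σ₀² = 1/4 = 0.25; data precision n/σ² = 19/16 = 1.1875.
θ̂ = (0.25·11 + 1.1875·8.98) / (0.25 + 1.1875) = 13.41375/1.4375 = 10731/1150 ≈ 9.3313.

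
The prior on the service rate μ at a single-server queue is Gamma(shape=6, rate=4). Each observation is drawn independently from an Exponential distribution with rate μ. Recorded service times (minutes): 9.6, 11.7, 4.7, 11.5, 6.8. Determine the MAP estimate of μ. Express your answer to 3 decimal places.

The Exponential(rate=μ) likelihood is ∝ μ^n e^(−μΣtᵢ). Here n = 5 and Σtᵢ = 9.6 + 11.7 + 4.7 + 11.5 + 6.8 = 44.3.
Posterior ∝ μ^5e^(−4μ) · μ^5e^(−44.3μ) = μ^10e^(−48.3μ), i.e. Gamma(11, 48.3).
Mode = (a−1)/b = 10/48.3 ≈ 0.207.

μ̂_MAP = 0.207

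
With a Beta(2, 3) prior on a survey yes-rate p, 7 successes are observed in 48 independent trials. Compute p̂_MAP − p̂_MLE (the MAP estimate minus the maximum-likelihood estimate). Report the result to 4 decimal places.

MAP − MLE = 0.0110

Posterior is Beta(9, 44); MAP = (9−1)/(53−2) = 8/51 ≈ 0.15686.
MLE ignores the prior: p̂_MLE = k/n = 7/48 ≈ 0.14583.
Difference = 8/51 − 7/48 = 3/272 ≈ 0.0110.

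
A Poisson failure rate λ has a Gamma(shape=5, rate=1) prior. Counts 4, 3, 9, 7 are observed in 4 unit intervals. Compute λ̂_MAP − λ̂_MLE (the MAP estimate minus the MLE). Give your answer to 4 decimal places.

MAP − MLE = -0.3500

Σxᵢ = 23. Posterior is Gamma(28, 5); MAP = (28−1)/5 = 27/5 ≈ 5.40000.
MLE = x̄ = 23/4 ≈ 5.75000.
Difference = 27/5 − 23/4 = -7/20 ≈ -0.3500.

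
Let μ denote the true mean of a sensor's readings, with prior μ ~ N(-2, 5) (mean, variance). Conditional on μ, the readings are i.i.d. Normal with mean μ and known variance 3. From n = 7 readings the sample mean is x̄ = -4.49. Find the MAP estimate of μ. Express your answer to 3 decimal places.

n = 7, x̄ = -4.49.
For a Normal prior and Normal likelihood with known variance, the posterior is Normal; its mode equals its mean, the precision-weighted average.
Prior precision 1/σ₀² = 1/5 = 0.2; data precision n/σ² = 7/3.
μ̂ = (0.2·(-2) + (7/3)·(-4.49)) / (0.2 + 7/3) = (-3263/300)/(38/15) = -3263/760 ≈ -4.293.

μ̂_MAP = -4.293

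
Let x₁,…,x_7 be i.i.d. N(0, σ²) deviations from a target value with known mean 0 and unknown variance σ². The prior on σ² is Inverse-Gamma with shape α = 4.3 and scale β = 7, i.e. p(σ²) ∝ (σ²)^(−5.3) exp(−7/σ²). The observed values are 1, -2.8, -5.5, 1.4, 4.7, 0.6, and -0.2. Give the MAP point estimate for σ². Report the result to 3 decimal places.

Sum of squared deviations about the known mean: SS = (1−0)² + (-2.8−0)² + (-5.5−0)² + (1.4−0)² + (4.7−0)² + (0.6−0)² + (-0.2−0)² = 63.54.
The Normal likelihood contributes (σ²)^(−n/2) exp(−SS/(2σ²)), so the posterior is Inverse-Gamma(α + n/2, β + SS/2) = Inverse-Gamma(7.8, 38.77).
The mode of Inverse-Gamma(a, b) is b/(a+1) = 38.77/8.8 ≈ 4.406.

σ̂²_MAP = 4.406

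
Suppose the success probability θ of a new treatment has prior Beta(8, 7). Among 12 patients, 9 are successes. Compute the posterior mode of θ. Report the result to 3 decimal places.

θ̂_MAP = 0.640

Prior: Beta(8, 7).
Data: 9 successes in 12 trials. The binomial likelihood contributes θ^9(1−θ)^3, so the posterior is Beta(8+9, 7+3) = Beta(17, 10).
For Beta(a, b) with a, b > 1 the mode is (a−1)/(a+b−2) = 16/25 ≈ 0.640.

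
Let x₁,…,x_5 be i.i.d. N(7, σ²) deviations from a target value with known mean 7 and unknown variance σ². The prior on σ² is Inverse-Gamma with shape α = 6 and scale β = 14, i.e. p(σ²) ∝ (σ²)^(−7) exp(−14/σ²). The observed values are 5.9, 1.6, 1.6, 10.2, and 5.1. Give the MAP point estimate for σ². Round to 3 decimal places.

σ̂²_MAP = 5.336

Sum of squared deviations about the known mean: SS = (5.9−7)² + (1.6−7)² + (1.6−7)² + (10.2−7)² + (5.1−7)² = 73.38.
The Normal likelihood contributes (σ²)^(−n/2) exp(−SS/(2σ²)), so the posterior is Inverse-Gamma(α + n/2, β + SS/2) = Inverse-Gamma(8.5, 50.69).
The mode of Inverse-Gamma(a, b) is b/(a+1) = 50.69/9.5 ≈ 5.336.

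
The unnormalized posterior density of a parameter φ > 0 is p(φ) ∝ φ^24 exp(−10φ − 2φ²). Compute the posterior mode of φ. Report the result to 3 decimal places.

ℓ'(φ) = 24/φ − 10 − 4φ. Setting this to zero and multiplying by φ: 4φ² + 10φ − 24 = 0.
φ = (−10 + √(10² + 4·4·24)) / (2·4) = (−10 + √484) / 8 = (−10 + 22)/8 = 3/2.
ℓ''(φ) = −24/φ² − 4 < 0, confirming a maximum.

φ̂_MAP = 1.500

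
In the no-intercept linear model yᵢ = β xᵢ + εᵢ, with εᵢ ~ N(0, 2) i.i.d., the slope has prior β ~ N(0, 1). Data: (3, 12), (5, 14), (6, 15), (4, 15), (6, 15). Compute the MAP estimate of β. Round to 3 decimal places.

log p(β | y) = −Σ(yᵢ − βxᵢ)²/(2·2) − β²/(2·1) + const.
Setting the derivative to zero: Σxᵢ(yᵢ − βxᵢ)/2 − β/1 = 0, so β = Σxᵢyᵢ / (Σxᵢ² + σ²/τ²).
Σxᵢyᵢ = 3·12 + 5·14 + 6·15 + 4·15 + 6·15 = 346; Σxᵢ² = 122; σ²/τ² = 2.
β̂_MAP = 346 / (122 + 2) = 346/124 ≈ 2.790.

β̂_MAP = 2.790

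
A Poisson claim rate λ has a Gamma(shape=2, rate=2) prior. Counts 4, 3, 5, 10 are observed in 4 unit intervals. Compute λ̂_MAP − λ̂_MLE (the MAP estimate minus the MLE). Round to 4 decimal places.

MAP − MLE = -1.6667

Σxᵢ = 22. Posterior is Gamma(24, 6); MAP = (24−1)/6 = 23/6 ≈ 3.83333.
MLE = x̄ = 22/4 ≈ 5.50000.
Difference = 23/6 − 22/4 = -5/3 ≈ -1.6667.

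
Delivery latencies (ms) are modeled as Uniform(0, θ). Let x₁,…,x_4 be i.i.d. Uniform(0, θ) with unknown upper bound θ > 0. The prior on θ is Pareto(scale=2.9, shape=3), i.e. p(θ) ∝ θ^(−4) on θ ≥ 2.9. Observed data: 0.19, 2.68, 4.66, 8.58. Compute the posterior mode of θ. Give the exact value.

The Uniform(0, θ) likelihood is θ^(−n) for θ ≥ max(xᵢ), zero otherwise. Here max(xᵢ) = 8.58.
Posterior ∝ θ^(−4) · θ^(−4) = θ^(−8) on θ ≥ max(2.9, 8.58) = 8.58.
This density is strictly decreasing in θ, so the posterior mode lies at the lower boundary of the support.

θ̂_MAP = 8.58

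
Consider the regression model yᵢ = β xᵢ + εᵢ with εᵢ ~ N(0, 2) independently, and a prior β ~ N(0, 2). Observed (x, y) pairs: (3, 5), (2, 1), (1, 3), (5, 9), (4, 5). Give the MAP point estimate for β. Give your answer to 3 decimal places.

log p(β | y) = −Σ(yᵢ − βxᵢ)²/(2·2) − β²/(2·2) + const.
Setting the derivative to zero: Σxᵢ(yᵢ − βxᵢ)/2 − β/2 = 0, so β = Σxᵢyᵢ / (Σxᵢ² + σ²/τ²).
Σxᵢyᵢ = 3·5 + 2·1 + 1·3 + 5·9 + 4·5 = 85; Σxᵢ² = 55; σ²/τ² = 1.
β̂_MAP = 85 / (55 + 1) = 85/56 ≈ 1.518.

β̂_MAP = 1.518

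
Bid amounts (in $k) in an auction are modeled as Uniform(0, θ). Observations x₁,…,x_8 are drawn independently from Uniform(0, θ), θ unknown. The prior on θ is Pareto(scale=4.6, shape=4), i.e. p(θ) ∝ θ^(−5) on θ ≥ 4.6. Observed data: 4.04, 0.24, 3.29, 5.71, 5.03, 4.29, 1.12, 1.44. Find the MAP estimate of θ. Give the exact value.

The Uniform(0, θ) likelihood is θ^(−n) for θ ≥ max(xᵢ), zero otherwise. Here max(xᵢ) = 5.71.
Posterior ∝ θ^(−5) · θ^(−8) = θ^(−13) on θ ≥ max(4.6, 5.71) = 5.71.
This density is strictly decreasing in θ, so the posterior mode lies at the lower boundary of the support.

θ̂_MAP = 5.71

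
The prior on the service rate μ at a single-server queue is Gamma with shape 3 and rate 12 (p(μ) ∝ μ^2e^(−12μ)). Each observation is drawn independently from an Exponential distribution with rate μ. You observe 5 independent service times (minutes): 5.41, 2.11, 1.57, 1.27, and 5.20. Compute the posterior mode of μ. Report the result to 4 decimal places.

The Exponential(rate=μ) likelihood is ∝ μ^n e^(−μΣtᵢ). Here n = 5 and Σtᵢ = 5.41 + 2.11 + 1.57 + 1.27 + 5.20 = 15.56.
Posterior ∝ μ^2e^(−12μ) · μ^5e^(−15.56μ) = μ^7e^(−27.56μ), i.e. Gamma(8, 27.56).
Mode = (a−1)/b = 7/27.56 ≈ 0.2540.

μ̂_MAP = 0.2540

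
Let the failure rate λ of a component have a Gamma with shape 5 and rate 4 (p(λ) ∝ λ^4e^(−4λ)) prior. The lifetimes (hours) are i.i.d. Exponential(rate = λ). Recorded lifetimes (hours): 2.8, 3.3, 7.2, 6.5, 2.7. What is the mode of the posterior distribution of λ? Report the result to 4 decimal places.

λ̂_MAP = 0.3396

The Exponential(rate=λ) likelihood is ∝ λ^n e^(−λΣtᵢ). Here n = 5 and Σtᵢ = 2.8 + 3.3 + 7.2 + 6.5 + 2.7 = 22.5.
Posterior ∝ λ^4e^(−4λ) · λ^5e^(−22.5λ) = λ^9e^(−26.5λ), i.e. Gamma(10, 26.5).
Mode = (a−1)/b = 9/26.5 ≈ 0.3396.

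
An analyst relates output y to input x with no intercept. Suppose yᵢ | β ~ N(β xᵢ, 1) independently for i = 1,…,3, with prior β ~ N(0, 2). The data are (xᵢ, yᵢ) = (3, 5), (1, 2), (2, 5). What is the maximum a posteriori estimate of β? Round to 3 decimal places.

β̂_MAP = 1.862

log p(β | y) = −Σ(yᵢ − βxᵢ)²/(2·1) − β²/(2·2) + const.
Setting the derivative to zero: Σxᵢ(yᵢ − βxᵢ)/1 − β/2 = 0, so β = Σxᵢyᵢ / (Σxᵢ² + σ²/τ²).
Σxᵢyᵢ = 3·5 + 1·2 + 2·5 = 27; Σxᵢ² = 14; σ²/τ² = 0.5.
β̂_MAP = 27 / (14 + 0.5) = 27/14.5 ≈ 1.862.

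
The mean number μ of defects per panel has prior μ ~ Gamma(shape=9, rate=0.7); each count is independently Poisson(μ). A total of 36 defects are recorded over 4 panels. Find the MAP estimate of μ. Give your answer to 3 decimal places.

μ̂_MAP = 9.362

Σxᵢ = 36, n = 4.
Posterior ∝ μ^8e^(−0.7μ) · μ^36e^(−4μ) = μ^44e^(−4.7μ), i.e. Gamma(shape=45, rate=4.7).
The mode of a Gamma(a, b) with a ≥ 1 (shape–rate) is (a−1)/b = 44/4.7 ≈ 9.362.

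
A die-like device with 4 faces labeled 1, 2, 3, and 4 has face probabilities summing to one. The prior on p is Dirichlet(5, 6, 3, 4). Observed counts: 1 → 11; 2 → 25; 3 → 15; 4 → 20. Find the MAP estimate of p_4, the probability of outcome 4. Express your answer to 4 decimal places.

The posterior is Dirichlet(αᵢ + nᵢ) = Dirichlet(16, 31, 18, 24).
For a Dirichlet(a₁,…,a_K) with all aᵢ > 1, the mode has j-th component (aⱼ − 1)/(Σaᵢ − K).
Here Σaᵢ = 89 and K = 4, so p_4 = (24 − 1)/(89 − 4) = 23/85 ≈ 0.2706.

MAP estimate: 0.2706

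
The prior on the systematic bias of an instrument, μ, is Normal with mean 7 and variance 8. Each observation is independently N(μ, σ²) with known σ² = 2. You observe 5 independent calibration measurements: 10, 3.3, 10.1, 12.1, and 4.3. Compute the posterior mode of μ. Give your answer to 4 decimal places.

n = 5; x̄ = (10 + 3.3 + 10.1 + 12.1 + 4.3)/5 = 39.8/5 = 7.96.
For a Normal prior and Normal likelihood with known variance, the posterior is Normal; its mode equals its mean, the precision-weighted average.
Prior precision 1/σ₀² = 1/8 = 0.125; data precision n/σ² = 5/2 = 2.5.
μ̂ = (0.125·7 + 2.5·7.96) / (0.125 + 2.5) = 20.775/2.625 = 277/35 ≈ 7.9143.

μ̂_MAP = 7.9143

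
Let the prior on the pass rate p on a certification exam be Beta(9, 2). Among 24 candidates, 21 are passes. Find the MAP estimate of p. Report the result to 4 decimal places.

p̂_MAP = 0.8788

Prior: Beta(9, 2).
Data: 21 successes in 24 trials. The binomial likelihood contributes p^21(1−p)^3, so the posterior is Beta(9+21, 2+3) = Beta(30, 5).
For Beta(a, b) with a, b > 1 the mode is (a−1)/(a+b−2) = 29/33 ≈ 0.8788.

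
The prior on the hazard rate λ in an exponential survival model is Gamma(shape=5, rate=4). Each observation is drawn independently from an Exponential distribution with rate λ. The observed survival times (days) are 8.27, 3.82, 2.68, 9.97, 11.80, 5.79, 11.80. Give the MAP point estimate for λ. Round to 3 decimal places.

The Exponential(rate=λ) likelihood is ∝ λ^n e^(−λΣtᵢ). Here n = 7 and Σtᵢ = 8.27 + 3.82 + 2.68 + 9.97 + 11.80 + 5.79 + 11.80 = 54.13.
Posterior ∝ λ^4e^(−4λ) · λ^7e^(−54.13λ) = λ^11e^(−58.13λ), i.e. Gamma(12, 58.13).
Mode = (a−1)/b = 11/58.13 ≈ 0.189.

λ̂_MAP = 0.189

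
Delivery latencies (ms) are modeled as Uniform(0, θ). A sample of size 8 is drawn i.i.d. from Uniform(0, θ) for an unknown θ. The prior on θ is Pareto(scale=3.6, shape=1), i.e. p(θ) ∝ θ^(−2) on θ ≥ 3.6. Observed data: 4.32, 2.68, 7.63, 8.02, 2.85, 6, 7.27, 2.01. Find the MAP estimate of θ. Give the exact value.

The Uniform(0, θ) likelihood is θ^(−n) for θ ≥ max(xᵢ), zero otherwise. Here max(xᵢ) = 8.02.
Posterior ∝ θ^(−2) · θ^(−8) = θ^(−10) on θ ≥ max(3.6, 8.02) = 8.02.
This density is strictly decreasing in θ, so the posterior mode lies at the lower boundary of the support.

θ̂_MAP = 8.02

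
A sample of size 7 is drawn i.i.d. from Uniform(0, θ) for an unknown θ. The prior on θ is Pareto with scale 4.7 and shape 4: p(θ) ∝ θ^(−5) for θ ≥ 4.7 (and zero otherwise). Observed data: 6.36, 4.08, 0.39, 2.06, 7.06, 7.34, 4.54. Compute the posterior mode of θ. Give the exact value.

The Uniform(0, θ) likelihood is θ^(−n) for θ ≥ max(xᵢ), zero otherwise. Here max(xᵢ) = 7.34.
Posterior ∝ θ^(−5) · θ^(−7) = θ^(−12) on θ ≥ max(4.7, 7.34) = 7.34.
This density is strictly decreasing in θ, so the posterior mode lies at the lower boundary of the support.

θ̂_MAP = 7.34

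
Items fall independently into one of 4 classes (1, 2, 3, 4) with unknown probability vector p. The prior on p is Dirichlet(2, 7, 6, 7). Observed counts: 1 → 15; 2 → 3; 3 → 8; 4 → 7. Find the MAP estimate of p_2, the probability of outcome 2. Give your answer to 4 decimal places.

The posterior is Dirichlet(αᵢ + nᵢ) = Dirichlet(17, 10, 14, 14).
For a Dirichlet(a₁,…,a_K) with all aᵢ > 1, the mode has j-th component (aⱼ − 1)/(Σaᵢ − K).
Here Σaᵢ = 55 and K = 4, so p_2 = (10 − 1)/(55 − 4) = 9/51 ≈ 0.1765.

MAP estimate: 0.1765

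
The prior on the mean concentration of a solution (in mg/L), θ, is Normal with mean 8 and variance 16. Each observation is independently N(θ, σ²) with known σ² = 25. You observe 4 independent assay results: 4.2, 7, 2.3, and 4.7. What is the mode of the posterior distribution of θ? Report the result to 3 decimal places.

n = 4; x̄ = (4.2 + 7 + 2.3 + 4.7)/4 = 18.2/4 = 4.55.
For a Normal prior and Normal likelihood with known variance, the posterior is Normal; its mode equals its mean, the precision-weighted average.
Prior precision 1/σ₀² = 1/16 = 0.0625; data precision n/σ² = 4/25 = 0.16.
θ̂ = (0.0625·8 + 0.16·4.55) / (0.0625 + 0.16) = 1.228/0.2225 = 2456/445 ≈ 5.519.

θ̂_MAP = 5.519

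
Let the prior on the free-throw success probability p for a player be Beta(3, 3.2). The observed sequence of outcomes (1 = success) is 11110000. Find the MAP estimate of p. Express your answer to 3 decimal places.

Prior: Beta(3, 3.2).
Data: 4 successes in 8 trials (from the sequence). The binomial likelihood contributes p^4(1−p)^4, so the posterior is Beta(3+4, 3.2+4) = Beta(7, 7.2).
For Beta(a, b) with a, b > 1 the mode is (a−1)/(a+b−2) = 6/12.2 ≈ 0.492.

p̂_MAP = 0.492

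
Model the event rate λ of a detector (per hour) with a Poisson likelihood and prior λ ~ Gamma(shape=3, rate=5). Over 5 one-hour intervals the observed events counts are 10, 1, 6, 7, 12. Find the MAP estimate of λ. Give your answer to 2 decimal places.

Σxᵢ = 10+1+6+7+12 = 36, with n = 5.
Posterior ∝ λ^2e^(−5λ) · λ^36e^(−5λ) = λ^38e^(−10λ), i.e. Gamma(shape=39, rate=10).
The mode of a Gamma(a, b) with a ≥ 1 (shape–rate) is (a−1)/b = 38/10 ≈ 3.80.

λ̂_MAP = 3.80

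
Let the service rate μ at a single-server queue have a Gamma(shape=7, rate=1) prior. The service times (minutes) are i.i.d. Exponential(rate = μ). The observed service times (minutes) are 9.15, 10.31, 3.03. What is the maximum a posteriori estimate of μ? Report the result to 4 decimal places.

μ̂_MAP = 0.3831

The Exponential(rate=μ) likelihood is ∝ μ^n e^(−μΣtᵢ). Here n = 3 and Σtᵢ = 9.15 + 10.31 + 3.03 = 22.49.
Posterior ∝ μ^6e^(−1μ) · μ^3e^(−22.49μ) = μ^9e^(−23.49μ), i.e. Gamma(10, 23.49).
Mode = (a−1)/b = 9/23.49 ≈ 0.3831.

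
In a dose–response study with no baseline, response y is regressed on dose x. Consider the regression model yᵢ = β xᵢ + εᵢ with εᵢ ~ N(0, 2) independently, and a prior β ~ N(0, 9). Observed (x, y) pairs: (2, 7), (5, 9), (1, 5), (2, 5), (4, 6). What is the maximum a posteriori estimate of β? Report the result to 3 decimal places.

β̂_MAP = 1.951

log p(β | y) = −Σ(yᵢ − βxᵢ)²/(2·2) − β²/(2·9) + const.
Setting the derivative to zero: Σxᵢ(yᵢ − βxᵢ)/2 − β/9 = 0, so β = Σxᵢyᵢ / (Σxᵢ² + σ²/τ²).
Σxᵢyᵢ = 2·7 + 5·9 + 1·5 + 2·5 + 4·6 = 98; Σxᵢ² = 50; σ²/τ² = 2/9.
β̂_MAP = 98 / (50 + 2/9) = 98/(452/9) = 441/226 ≈ 1.951.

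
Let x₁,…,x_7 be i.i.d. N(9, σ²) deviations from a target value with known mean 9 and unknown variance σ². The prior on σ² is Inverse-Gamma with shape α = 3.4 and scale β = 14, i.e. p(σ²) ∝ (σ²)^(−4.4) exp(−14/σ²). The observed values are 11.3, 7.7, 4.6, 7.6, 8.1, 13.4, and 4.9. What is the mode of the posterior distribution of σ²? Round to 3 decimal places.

Sum of squared deviations about the known mean: SS = (11.3−9)² + (7.7−9)² + (4.6−9)² + (7.6−9)² + (8.1−9)² + (13.4−9)² + (4.9−9)² = 65.28.
The Normal likelihood contributes (σ²)^(−n/2) exp(−SS/(2σ²)), so the posterior is Inverse-Gamma(α + n/2, β + SS/2) = Inverse-Gamma(6.9, 46.64).
The mode of Inverse-Gamma(a, b) is b/(a+1) = 46.64/7.9 ≈ 5.904.

σ̂²_MAP = 5.904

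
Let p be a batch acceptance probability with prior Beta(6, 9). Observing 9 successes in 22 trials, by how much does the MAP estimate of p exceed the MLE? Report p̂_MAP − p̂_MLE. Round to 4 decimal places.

MAP − MLE = -0.0091

Posterior is Beta(15, 22); MAP = (15−1)/(37−2) = 14/35 ≈ 0.40000.
MLE ignores the prior: p̂_MLE = k/n = 9/22 ≈ 0.40909.
Difference = 14/35 − 9/22 = -1/110 ≈ -0.0091.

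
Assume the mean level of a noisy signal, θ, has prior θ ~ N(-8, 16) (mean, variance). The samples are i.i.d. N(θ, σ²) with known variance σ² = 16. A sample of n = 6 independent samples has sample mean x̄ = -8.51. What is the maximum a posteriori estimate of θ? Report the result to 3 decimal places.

θ̂_MAP = -8.437

n = 6, x̄ = -8.51.
For a Normal prior and Normal likelihood with known variance, the posterior is Normal; its mode equals its mean, the precision-weighted average.
Prior precision 1/σ₀² = 1/16 = 0.0625; data precision n/σ² = 6/16 = 0.375.
θ̂ = (0.0625·(-8) + 0.375·(-8.51)) / (0.0625 + 0.375) = (-3.69125)/0.4375 = -2953/350 ≈ -8.437.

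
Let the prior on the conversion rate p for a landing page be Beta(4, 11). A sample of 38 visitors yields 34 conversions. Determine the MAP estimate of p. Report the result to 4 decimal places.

p̂_MAP = 0.7255

Prior: Beta(4, 11).
Data: 34 successes in 38 trials. The binomial likelihood contributes p^34(1−p)^4, so the posterior is Beta(4+34, 11+4) = Beta(38, 15).
For Beta(a, b) with a, b > 1 the mode is (a−1)/(a+b−2) = 37/51 ≈ 0.7255.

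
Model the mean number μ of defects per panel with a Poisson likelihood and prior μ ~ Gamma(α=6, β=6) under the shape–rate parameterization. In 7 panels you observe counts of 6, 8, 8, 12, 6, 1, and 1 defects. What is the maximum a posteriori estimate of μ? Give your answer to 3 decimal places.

Σxᵢ = 6+8+8+12+6+1+1 = 42, with n = 7.
Posterior ∝ μ^5e^(−6μ) · μ^42e^(−7μ) = μ^47e^(−13μ), i.e. Gamma(shape=48, rate=13).
The mode of a Gamma(a, b) with a ≥ 1 (shape–rate) is (a−1)/b = 47/13 ≈ 3.615.

μ̂_MAP = 3.615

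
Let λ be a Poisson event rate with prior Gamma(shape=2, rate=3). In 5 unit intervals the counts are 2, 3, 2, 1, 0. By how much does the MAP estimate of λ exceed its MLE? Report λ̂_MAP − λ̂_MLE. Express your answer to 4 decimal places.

Σxᵢ = 8. Posterior is Gamma(10, 8); MAP = (10−1)/8 = 9/8 ≈ 1.12500.
MLE = x̄ = 8/5 ≈ 1.60000.
Difference = 9/8 − 8/5 = -19/40 ≈ -0.4750.

MAP − MLE = -0.4750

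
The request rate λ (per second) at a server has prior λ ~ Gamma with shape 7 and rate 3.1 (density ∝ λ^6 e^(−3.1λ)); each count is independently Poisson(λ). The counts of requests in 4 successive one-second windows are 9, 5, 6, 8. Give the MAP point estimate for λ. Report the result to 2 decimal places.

λ̂_MAP = 4.79

Σxᵢ = 9+5+6+8 = 28, with n = 4.
Posterior ∝ λ^6e^(−3.1λ) · λ^28e^(−4λ) = λ^34e^(−7.1λ), i.e. Gamma(shape=35, rate=7.1).
The mode of a Gamma(a, b) with a ≥ 1 (shape–rate) is (a−1)/b = 34/7.1 ≈ 4.79.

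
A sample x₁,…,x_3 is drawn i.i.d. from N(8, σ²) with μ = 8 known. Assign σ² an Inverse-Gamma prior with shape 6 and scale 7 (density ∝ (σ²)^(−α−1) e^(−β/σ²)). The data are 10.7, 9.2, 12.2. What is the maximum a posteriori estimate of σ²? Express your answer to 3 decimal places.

σ̂²_MAP = 2.375

Sum of squared deviations about the known mean: SS = (10.7−8)² + (9.2−8)² + (12.2−8)² = 26.37.
The Normal likelihood contributes (σ²)^(−n/2) exp(−SS/(2σ²)), so the posterior is Inverse-Gamma(α + n/2, β + SS/2) = Inverse-Gamma(7.5, 20.185).
The mode of Inverse-Gamma(a, b) is b/(a+1) = 20.185/8.5 ≈ 2.375.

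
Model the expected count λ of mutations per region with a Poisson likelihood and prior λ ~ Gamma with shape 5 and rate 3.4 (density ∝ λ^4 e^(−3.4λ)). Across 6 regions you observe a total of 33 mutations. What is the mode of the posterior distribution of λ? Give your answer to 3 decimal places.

Σxᵢ = 33, n = 6.
Posterior ∝ λ^4e^(−3.4λ) · λ^33e^(−6λ) = λ^37e^(−9.4λ), i.e. Gamma(shape=38, rate=9.4).
The mode of a Gamma(a, b) with a ≥ 1 (shape–rate) is (a−1)/b = 37/9.4 ≈ 3.936.

λ̂_MAP = 3.936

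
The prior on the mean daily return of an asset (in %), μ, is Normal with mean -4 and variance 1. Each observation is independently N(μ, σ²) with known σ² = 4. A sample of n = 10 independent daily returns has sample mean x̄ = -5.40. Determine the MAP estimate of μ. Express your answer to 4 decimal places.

n = 10, x̄ = -5.40.
For a Normal prior and Normal likelihood with known variance, the posterior is Normal; its mode equals its mean, the precision-weighted average.
Prior precision 1/σ₀² = 1/1 = 1; data precision n/σ² = 10/4 = 2.5.
μ̂ = (1·(-4) + 2.5·(-5.4)) / (1 + 2.5) = (-17.5)/3.5 = -5.0000.

μ̂_MAP = -5.0000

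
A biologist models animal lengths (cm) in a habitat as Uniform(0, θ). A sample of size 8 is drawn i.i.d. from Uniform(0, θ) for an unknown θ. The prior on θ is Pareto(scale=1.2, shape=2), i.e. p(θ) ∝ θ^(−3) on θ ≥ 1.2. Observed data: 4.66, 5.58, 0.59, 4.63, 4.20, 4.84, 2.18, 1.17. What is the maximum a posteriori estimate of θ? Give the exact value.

The Uniform(0, θ) likelihood is θ^(−n) for θ ≥ max(xᵢ), zero otherwise. Here max(xᵢ) = 5.58.
Posterior ∝ θ^(−3) · θ^(−8) = θ^(−11) on θ ≥ max(1.2, 5.58) = 5.58.
This density is strictly decreasing in θ, so the posterior mode lies at the lower boundary of the support.

θ̂_MAP = 5.58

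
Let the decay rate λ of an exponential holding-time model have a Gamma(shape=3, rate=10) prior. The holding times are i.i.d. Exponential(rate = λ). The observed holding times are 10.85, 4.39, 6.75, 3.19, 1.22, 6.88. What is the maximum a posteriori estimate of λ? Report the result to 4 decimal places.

The Exponential(rate=λ) likelihood is ∝ λ^n e^(−λΣtᵢ). Here n = 6 and Σtᵢ = 10.85 + 4.39 + 6.75 + 3.19 + 1.22 + 6.88 = 33.28.
Posterior ∝ λ^2e^(−10λ) · λ^6e^(−33.28λ) = λ^8e^(−43.28λ), i.e. Gamma(9, 43.28).
Mode = (a−1)/b = 8/43.28 ≈ 0.1848.

λ̂_MAP = 0.1848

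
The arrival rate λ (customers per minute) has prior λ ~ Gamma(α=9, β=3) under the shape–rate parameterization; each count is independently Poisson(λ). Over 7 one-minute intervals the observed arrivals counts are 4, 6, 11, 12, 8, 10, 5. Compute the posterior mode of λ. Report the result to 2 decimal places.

λ̂_MAP = 6.40

Σxᵢ = 4+6+11+12+8+10+5 = 56, with n = 7.
Posterior ∝ λ^8e^(−3λ) · λ^56e^(−7λ) = λ^64e^(−10λ), i.e. Gamma(shape=65, rate=10).
The mode of a Gamma(a, b) with a ≥ 1 (shape–rate) is (a−1)/b = 64/10 ≈ 6.40.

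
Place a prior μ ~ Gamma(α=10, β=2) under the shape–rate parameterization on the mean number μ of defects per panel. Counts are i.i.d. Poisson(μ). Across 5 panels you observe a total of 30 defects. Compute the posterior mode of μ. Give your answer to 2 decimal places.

Σxᵢ = 30, n = 5.
Posterior ∝ μ^9e^(−2μ) · μ^30e^(−5μ) = μ^39e^(−7μ), i.e. Gamma(shape=40, rate=7).
The mode of a Gamma(a, b) with a ≥ 1 (shape–rate) is (a−1)/b = 39/7 ≈ 5.57.

μ̂_MAP = 5.57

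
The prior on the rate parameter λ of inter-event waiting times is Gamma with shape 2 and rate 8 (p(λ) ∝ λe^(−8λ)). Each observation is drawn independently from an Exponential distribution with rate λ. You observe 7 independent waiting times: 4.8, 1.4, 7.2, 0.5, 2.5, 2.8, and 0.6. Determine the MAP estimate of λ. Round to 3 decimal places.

λ̂_MAP = 0.288

The Exponential(rate=λ) likelihood is ∝ λ^n e^(−λΣtᵢ). Here n = 7 and Σtᵢ = 4.8 + 1.4 + 7.2 + 0.5 + 2.5 + 2.8 + 0.6 = 19.8.
Posterior ∝ λe^(−8λ) · λ^7e^(−19.8λ) = λ^8e^(−27.8λ), i.e. Gamma(9, 27.8).
Mode = (a−1)/b = 8/27.8 ≈ 0.288.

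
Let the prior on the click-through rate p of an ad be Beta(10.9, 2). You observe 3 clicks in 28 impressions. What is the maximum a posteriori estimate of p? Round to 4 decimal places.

Prior: Beta(10.9, 2).
Data: 3 successes in 28 trials. The binomial likelihood contributes p^3(1−p)^25, so the posterior is Beta(10.9+3, 2+25) = Beta(13.9, 27).
For Beta(a, b) with a, b > 1 the mode is (a−1)/(a+b−2) = 12.9/38.9 ≈ 0.3316.

p̂_MAP = 0.3316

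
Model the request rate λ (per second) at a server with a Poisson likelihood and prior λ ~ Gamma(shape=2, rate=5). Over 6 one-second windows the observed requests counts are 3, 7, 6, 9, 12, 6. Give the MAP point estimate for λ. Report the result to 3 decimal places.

λ̂_MAP = 4.000

Σxᵢ = 3+7+6+9+12+6 = 43, with n = 6.
Posterior ∝ λe^(−5λ) · λ^43e^(−6λ) = λ^44e^(−11λ), i.e. Gamma(shape=45, rate=11).
The mode of a Gamma(a, b) with a ≥ 1 (shape–rate) is (a−1)/b = 44/11 ≈ 4.000.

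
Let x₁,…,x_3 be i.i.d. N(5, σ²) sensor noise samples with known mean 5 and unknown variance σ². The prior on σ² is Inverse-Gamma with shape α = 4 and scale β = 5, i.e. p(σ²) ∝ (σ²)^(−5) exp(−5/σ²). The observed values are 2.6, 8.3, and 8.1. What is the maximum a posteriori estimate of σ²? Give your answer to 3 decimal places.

Sum of squared deviations about the known mean: SS = (2.6−5)² + (8.3−5)² + (8.1−5)² = 26.26.
The Normal likelihood contributes (σ²)^(−n/2) exp(−SS/(2σ²)), so the posterior is Inverse-Gamma(α + n/2, β + SS/2) = Inverse-Gamma(5.5, 18.13).
The mode of Inverse-Gamma(a, b) is b/(a+1) = 18.13/6.5 ≈ 2.789.

σ̂²_MAP = 2.789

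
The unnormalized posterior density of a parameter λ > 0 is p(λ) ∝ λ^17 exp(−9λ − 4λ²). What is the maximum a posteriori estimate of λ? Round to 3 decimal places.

ℓ'(λ) = 17/λ − 9 − 8λ. Setting this to zero and multiplying by λ: 8λ² + 9λ − 17 = 0.
λ = (−9 + √(9² + 4·8·17)) / (2·8) = (−9 + √625) / 16 = (−9 + 25)/16 = 1.
ℓ''(λ) = −17/λ² − 8 < 0, confirming a maximum.

λ̂_MAP = 1.000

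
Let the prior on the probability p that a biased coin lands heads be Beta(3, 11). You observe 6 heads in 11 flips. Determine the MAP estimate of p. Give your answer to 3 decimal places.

p̂_MAP = 0.348

Prior: Beta(3, 11).
Data: 6 successes in 11 trials. The binomial likelihood contributes p^6(1−p)^5, so the posterior is Beta(3+6, 11+5) = Beta(9, 16).
For Beta(a, b) with a, b > 1 the mode is (a−1)/(a+b−2) = 8/23 ≈ 0.348.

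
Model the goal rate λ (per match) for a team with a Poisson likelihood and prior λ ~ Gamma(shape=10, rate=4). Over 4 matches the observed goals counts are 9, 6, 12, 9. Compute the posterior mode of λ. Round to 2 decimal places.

Σxᵢ = 9+6+12+9 = 36, with n = 4.
Posterior ∝ λ^9e^(−4λ) · λ^36e^(−4λ) = λ^45e^(−8λ), i.e. Gamma(shape=46, rate=8).
The mode of a Gamma(a, b) with a ≥ 1 (shape–rate) is (a−1)/b = 45/8 ≈ 5.63.

λ̂_MAP = 5.63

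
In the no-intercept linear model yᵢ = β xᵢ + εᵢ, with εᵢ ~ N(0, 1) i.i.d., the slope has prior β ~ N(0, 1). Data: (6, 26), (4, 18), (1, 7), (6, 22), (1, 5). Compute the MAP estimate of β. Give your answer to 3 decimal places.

log p(β | y) = −Σ(yᵢ − βxᵢ)²/(2·1) − β²/(2·1) + const.
Setting the derivative to zero: Σxᵢ(yᵢ − βxᵢ)/1 − β/1 = 0, so β = Σxᵢyᵢ / (Σxᵢ² + σ²/τ²).
Σxᵢyᵢ = 6·26 + 4·18 + 1·7 + 6·22 + 1·5 = 372; Σxᵢ² = 90; σ²/τ² = 1.
β̂_MAP = 372 / (90 + 1) = 372/91 ≈ 4.088.

β̂_MAP = 4.088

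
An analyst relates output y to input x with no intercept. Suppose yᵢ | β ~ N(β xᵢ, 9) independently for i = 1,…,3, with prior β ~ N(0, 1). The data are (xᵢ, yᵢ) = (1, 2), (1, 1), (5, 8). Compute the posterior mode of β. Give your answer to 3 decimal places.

log p(β | y) = −Σ(yᵢ − βxᵢ)²/(2·9) − β²/(2·1) + const.
Setting the derivative to zero: Σxᵢ(yᵢ − βxᵢ)/9 − β/1 = 0, so β = Σxᵢyᵢ / (Σxᵢ² + σ²/τ²).
Σxᵢyᵢ = 1·2 + 1·1 + 5·8 = 43; Σxᵢ² = 27; σ²/τ² = 9.
β̂_MAP = 43 / (27 + 9) = 43/36 ≈ 1.194.

β̂_MAP = 1.194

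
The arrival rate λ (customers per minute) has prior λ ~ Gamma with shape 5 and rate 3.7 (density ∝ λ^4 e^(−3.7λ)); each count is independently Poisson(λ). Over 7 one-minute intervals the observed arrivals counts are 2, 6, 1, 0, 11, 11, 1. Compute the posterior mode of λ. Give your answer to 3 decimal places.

Σxᵢ = 2+6+1+0+11+11+1 = 32, with n = 7.
Posterior ∝ λ^4e^(−3.7λ) · λ^32e^(−7λ) = λ^36e^(−10.7λ), i.e. Gamma(shape=37, rate=10.7).
The mode of a Gamma(a, b) with a ≥ 1 (shape–rate) is (a−1)/b = 36/10.7 ≈ 3.364.

λ̂_MAP = 3.364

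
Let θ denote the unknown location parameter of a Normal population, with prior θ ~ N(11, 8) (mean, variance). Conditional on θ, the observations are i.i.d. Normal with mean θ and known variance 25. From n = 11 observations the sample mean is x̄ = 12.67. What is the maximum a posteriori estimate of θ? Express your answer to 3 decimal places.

n = 11, x̄ = 12.67.
For a Normal prior and Normal likelihood with known variance, the posterior is Normal; its mode equals its mean, the precision-weighted average.
Prior precision 1/σ₀² = 1/8 = 0.125; data precision n/σ² = 11/25 = 0.44.
θ̂ = (0.125·11 + 0.44·12.67) / (0.125 + 0.44) = 6.9498/0.565 = 34749/2825 ≈ 12.301.

θ̂_MAP = 12.301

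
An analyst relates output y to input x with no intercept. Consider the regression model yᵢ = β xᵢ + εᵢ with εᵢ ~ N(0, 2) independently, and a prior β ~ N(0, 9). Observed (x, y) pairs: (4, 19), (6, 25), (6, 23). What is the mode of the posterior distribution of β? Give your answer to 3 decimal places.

log p(β | y) = −Σ(yᵢ − βxᵢ)²/(2·2) − β²/(2·9) + const.
Setting the derivative to zero: Σxᵢ(yᵢ − βxᵢ)/2 − β/9 = 0, so β = Σxᵢyᵢ / (Σxᵢ² + σ²/τ²).
Σxᵢyᵢ = 4·19 + 6·25 + 6·23 = 364; Σxᵢ² = 88; σ²/τ² = 2/9.
β̂_MAP = 364 / (88 + 2/9) = 364/(794/9) = 1638/397 ≈ 4.126.

β̂_MAP = 4.126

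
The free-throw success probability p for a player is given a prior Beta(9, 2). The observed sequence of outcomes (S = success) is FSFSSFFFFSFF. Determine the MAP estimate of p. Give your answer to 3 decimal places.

p̂_MAP = 0.571

Prior: Beta(9, 2).
Data: 4 successes in 12 trials (from the sequence). The binomial likelihood contributes p^4(1−p)^8, so the posterior is Beta(9+4, 2+8) = Beta(13, 10).
For Beta(a, b) with a, b > 1 the mode is (a−1)/(a+b−2) = 12/21 ≈ 0.571.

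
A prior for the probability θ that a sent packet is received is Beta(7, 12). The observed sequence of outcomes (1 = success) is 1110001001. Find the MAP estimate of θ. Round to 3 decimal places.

θ̂_MAP = 0.407

Prior: Beta(7, 12).
Data: 5 successes in 10 trials (from the sequence). The binomial likelihood contributes θ^5(1−θ)^5, so the posterior is Beta(7+5, 12+5) = Beta(12, 17).
For Beta(a, b) with a, b > 1 the mode is (a−1)/(a+b−2) = 11/27 ≈ 0.407.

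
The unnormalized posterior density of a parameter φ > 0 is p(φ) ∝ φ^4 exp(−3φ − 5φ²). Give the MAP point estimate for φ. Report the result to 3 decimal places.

φ̂_MAP = 0.500

ℓ'(φ) = 4/φ − 3 − 10φ. Setting this to zero and multiplying by φ: 10φ² + 3φ − 4 = 0.
φ = (−3 + √(3² + 4·10·4)) / (2·10) = (−3 + √169) / 20 = (−3 + 13)/20 = 1/2.
ℓ''(φ) = −4/φ² − 10 < 0, confirming a maximum.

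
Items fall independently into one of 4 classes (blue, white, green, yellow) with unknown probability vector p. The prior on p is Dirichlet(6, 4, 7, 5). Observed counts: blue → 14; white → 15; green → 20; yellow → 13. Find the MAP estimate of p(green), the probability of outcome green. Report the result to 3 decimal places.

MAP estimate of p(green) = 0.325

The posterior is Dirichlet(αᵢ + nᵢ) = Dirichlet(20, 19, 27, 18).
For a Dirichlet(a₁,…,a_K) with all aᵢ > 1, the mode has j-th component (aⱼ − 1)/(Σaᵢ − K).
Here Σaᵢ = 84 and K = 4, so p(green) = (27 − 1)/(84 − 4) = 26/80 ≈ 0.325.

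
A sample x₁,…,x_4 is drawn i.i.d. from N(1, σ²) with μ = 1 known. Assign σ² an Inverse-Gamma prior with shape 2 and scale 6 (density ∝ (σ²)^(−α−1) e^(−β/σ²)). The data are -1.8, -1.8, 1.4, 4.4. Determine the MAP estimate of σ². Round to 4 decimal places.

Sum of squared deviations about the known mean: SS = (-1.8−1)² + (-1.8−1)² + (1.4−1)² + (4.4−1)² = 27.4.
The Normal likelihood contributes (σ²)^(−n/2) exp(−SS/(2σ²)), so the posterior is Inverse-Gamma(α + n/2, β + SS/2) = Inverse-Gamma(4, 19.7).
The mode of Inverse-Gamma(a, b) is b/(a+1) = 19.7/5 ≈ 3.9400.

σ̂²_MAP = 3.9400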